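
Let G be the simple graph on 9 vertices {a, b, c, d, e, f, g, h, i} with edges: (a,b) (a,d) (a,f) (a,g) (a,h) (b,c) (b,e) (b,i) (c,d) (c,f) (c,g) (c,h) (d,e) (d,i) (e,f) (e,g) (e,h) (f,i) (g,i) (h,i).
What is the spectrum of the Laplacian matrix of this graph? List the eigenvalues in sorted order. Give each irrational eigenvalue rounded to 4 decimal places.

With the vertex order [a, b, c, d, e, f, g, h, i], the degrees are [5, 4, 5, 4, 5, 4, 4, 4, 5], giving D = diag(5, 4, 5, 4, 5, 4, 4, 4, 5) and L = D - A. The multiplicity of 0 as a Laplacian eigenvalue equals the number of connected components. The single zero eigenvalue shows the graph is connected. There is one zero in the spectrum, matching the 1 component.

[0, 4, 4, 4, 4, 5, 5, 5, 9]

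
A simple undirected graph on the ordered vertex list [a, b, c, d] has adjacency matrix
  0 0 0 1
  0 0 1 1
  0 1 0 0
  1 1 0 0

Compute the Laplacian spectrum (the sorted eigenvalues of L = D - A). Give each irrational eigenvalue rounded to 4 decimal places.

[0, 0.5858, 2, 3.4142]

With the vertex order [a, b, c, d], the degrees are [1, 2, 1, 2], giving D = diag(1, 2, 1, 2) and L = D - A. Diagonalising L (or applying a numerical eigensolver to the 4x4 matrix) gives the spectrum above. There is one zero in the spectrum, matching the 1 component. The eigenvalues sum to 6, which equals trace(L) = 2|E|.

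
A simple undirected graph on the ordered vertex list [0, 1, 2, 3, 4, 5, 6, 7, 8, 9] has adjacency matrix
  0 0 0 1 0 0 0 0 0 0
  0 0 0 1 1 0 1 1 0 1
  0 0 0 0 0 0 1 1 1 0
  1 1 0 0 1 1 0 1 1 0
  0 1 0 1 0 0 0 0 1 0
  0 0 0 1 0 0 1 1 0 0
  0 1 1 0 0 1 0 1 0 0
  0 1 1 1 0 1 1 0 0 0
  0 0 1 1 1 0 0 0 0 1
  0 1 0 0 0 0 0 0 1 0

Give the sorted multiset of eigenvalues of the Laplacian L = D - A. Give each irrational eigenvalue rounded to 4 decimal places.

[0, 0.9048, 1.5091, 2.4422, 2.6711, 3.8622, 5.1716, 5.3835, 6.5907, 7.4648]

Each diagonal entry of L is the vertex degree and each off-diagonal entry is -1 where an edge is present, 0 otherwise; in the order [0, 1, 2, 3, 4, 5, 6, 7, 8, 9] the diagonal is [1, 5, 3, 6, 3, 3, 4, 5, 4, 2]. L is symmetric positive semidefinite, so every eigenvalue is real and nonnegative. The single zero eigenvalue shows the graph is connected.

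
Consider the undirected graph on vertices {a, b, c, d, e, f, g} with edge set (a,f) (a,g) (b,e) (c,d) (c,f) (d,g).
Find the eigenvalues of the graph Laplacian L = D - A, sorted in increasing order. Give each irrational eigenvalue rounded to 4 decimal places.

With the vertex order [a, b, c, d, e, f, g], the degrees are [2, 1, 2, 2, 1, 2, 2], giving D = diag(2, 1, 2, 2, 1, 2, 2) and L = D - A. Diagonalising L (or applying a numerical eigensolver to the 7x7 matrix) gives the spectrum above. The 2 zero eigenvalues correspond to the 2 connected components. The eigenvalues sum to 12, which equals trace(L) = 2|E|. There are 2 zeros in the spectrum, matching the 2 components.

[0, 0, 1.3820, 1.3820, 2, 3.6180, 3.6180]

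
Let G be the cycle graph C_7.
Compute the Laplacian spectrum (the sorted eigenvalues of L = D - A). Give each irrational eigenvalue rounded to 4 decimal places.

[0, 0.7530, 0.7530, 2.4450, 2.4450, 3.8019, 3.8019]

The graph has 7 vertices and degree multiset [2, 2, 2, 2, 2, 2, 2]; D is the diagonal matrix of degrees and L = D - A. L is symmetric positive semidefinite, so every eigenvalue is real and nonnegative. The largest eigenvalue, 3.8019, is at most the vertex count 7.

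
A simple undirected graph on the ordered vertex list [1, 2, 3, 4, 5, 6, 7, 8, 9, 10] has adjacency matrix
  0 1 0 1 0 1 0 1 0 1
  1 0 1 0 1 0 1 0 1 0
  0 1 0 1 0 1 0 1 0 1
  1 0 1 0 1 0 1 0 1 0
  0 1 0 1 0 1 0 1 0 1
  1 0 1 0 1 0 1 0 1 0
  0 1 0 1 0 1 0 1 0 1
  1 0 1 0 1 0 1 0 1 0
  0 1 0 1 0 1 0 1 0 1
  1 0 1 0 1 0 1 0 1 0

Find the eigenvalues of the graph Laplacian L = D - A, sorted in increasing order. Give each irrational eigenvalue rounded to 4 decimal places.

With the vertex order [1, 2, 3, 4, 5, 6, 7, 8, 9, 10], the degrees are [5, 5, 5, 5, 5, 5, 5, 5, 5, 5], giving D = diag(5, 5, 5, 5, 5, 5, 5, 5, 5, 5) and L = D - A. L is symmetric positive semidefinite, so every eigenvalue is real and nonnegative. There is one zero in the spectrum, matching the 1 component.

[0, 5, 5, 5, 5, 5, 5, 5, 5, 10]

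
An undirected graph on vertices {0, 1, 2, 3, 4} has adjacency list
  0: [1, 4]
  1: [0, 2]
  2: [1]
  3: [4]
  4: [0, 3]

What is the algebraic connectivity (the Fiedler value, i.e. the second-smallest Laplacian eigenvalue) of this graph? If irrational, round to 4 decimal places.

With the vertex order [0, 1, 2, 3, 4], the degrees are [2, 2, 1, 1, 2], giving D = diag(2, 2, 1, 1, 2) and L = D - A. The smallest Laplacian eigenvalue is always 0. The next one, lambda_2 = 0.3820, measures how hard the graph is to disconnect: larger values mean better connectivity. The eigenvalues sum to 8, which equals trace(L) = 2|E|. By the matrix-tree theorem the graph has (1/5) * product of the nonzero eigenvalues = 1 spanning tree.

0.3820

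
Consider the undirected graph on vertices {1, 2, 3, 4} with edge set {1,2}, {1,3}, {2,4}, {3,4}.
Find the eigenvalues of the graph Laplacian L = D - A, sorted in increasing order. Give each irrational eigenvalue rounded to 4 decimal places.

[0, 2, 2, 4]

Each diagonal entry of L is the vertex degree and each off-diagonal entry is -1 where an edge is present, 0 otherwise; in the order [1, 2, 3, 4] the diagonal is [2, 2, 2, 2]. Diagonalising L (or applying a numerical eigensolver to the 4x4 matrix) gives the spectrum above. The single zero eigenvalue shows the graph is connected. The largest eigenvalue, 4, is at most the vertex count 4.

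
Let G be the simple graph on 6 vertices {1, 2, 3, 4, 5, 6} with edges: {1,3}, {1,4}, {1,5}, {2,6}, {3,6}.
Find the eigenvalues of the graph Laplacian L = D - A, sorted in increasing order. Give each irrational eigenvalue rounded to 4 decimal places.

With the vertex order [1, 2, 3, 4, 5, 6], the degrees are [3, 1, 2, 1, 1, 2], giving D = diag(3, 1, 2, 1, 1, 2) and L = D - A. Since every row of L sums to 0, the all-ones vector is in the kernel and 0 is an eigenvalue. The single zero eigenvalue shows the graph is connected. The largest eigenvalue, 4.2143, is at most the vertex count 6.

[0, 0.3249, 1, 1.4608, 3, 4.2143]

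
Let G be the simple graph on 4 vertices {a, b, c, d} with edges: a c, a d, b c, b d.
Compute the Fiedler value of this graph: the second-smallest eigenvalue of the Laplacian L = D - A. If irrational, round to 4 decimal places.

With the vertex order [a, b, c, d], the degrees are [2, 2, 2, 2], giving D = diag(2, 2, 2, 2) and L = D - A. The sorted Laplacian eigenvalues are [0, 2, 2, 4]; the algebraic connectivity is the second entry, 2. The eigenvalues sum to 8, which equals trace(L) = 2|E|.

2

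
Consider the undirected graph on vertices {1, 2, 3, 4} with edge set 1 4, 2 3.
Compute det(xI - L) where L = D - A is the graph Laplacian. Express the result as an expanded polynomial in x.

x^4 - 4x^3 + 4x^2

With the vertex order [1, 2, 3, 4], the degrees are [1, 1, 1, 1], giving D = diag(1, 1, 1, 1) and L = D - A. Computing det(xI - L) by cofactor expansion (or equivalently via sum-over-permutations) gives x^4 - 4x^3 + 4x^2. The constant term is 0 because L is singular (the all-ones vector lies in its kernel). There are 2 zeros in the spectrum, matching the 2 components. The eigenvalues sum to 4, which equals trace(L) = 2|E|.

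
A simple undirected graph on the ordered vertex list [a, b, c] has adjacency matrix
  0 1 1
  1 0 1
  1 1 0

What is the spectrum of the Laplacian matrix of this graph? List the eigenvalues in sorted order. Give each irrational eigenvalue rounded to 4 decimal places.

[0, 3, 3]

Each diagonal entry of L is the vertex degree and each off-diagonal entry is -1 where an edge is present, 0 otherwise; in the order [a, b, c] the diagonal is [2, 2, 2]. The multiplicity of 0 as a Laplacian eigenvalue equals the number of connected components. The single zero eigenvalue shows the graph is connected.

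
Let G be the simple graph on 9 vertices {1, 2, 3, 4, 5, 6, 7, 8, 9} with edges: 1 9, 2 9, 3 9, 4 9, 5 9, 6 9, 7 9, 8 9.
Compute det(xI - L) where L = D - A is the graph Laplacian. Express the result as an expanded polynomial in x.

With the vertex order [1, 2, 3, 4, 5, 6, 7, 8, 9], the degrees are [1, 1, 1, 1, 1, 1, 1, 1, 8], giving D = diag(1, 1, 1, 1, 1, 1, 1, 1, 8) and L = D - A. The eigenvalues of L are [0, 1, 1, 1, 1, 1, 1, 1, 9]; the characteristic polynomial is the product of (x - lambda_i), which multiplies out to x^9 - 16x^8 + 84x^7 - 224x^6 + 350x^5 - 336x^4 + 196x^3 - 64x^2 + 9x. Since p(0) = det(-L) = 0, x divides p(x).

x^9 - 16x^8 + 84x^7 - 224x^6 + 350x^5 - 336x^4 + 196x^3 - 64x^2 + 9x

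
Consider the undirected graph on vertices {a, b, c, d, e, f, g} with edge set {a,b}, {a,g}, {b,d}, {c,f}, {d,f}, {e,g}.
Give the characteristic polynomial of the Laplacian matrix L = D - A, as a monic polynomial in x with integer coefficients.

x^7 - 12x^6 + 55x^5 - 120x^4 + 126x^3 - 56x^2 + 7x

Each diagonal entry of L is the vertex degree and each off-diagonal entry is -1 where an edge is present, 0 otherwise; in the order [a, b, c, d, e, f, g] the diagonal is [2, 2, 1, 2, 1, 2, 2]. Computing det(xI - L) by cofactor expansion (or equivalently via sum-over-permutations) gives x^7 - 12x^6 + 55x^5 - 120x^4 + 126x^3 - 56x^2 + 7x. The constant term is 0 because L is singular (the all-ones vector lies in its kernel). There is one zero in the spectrum, matching the 1 component.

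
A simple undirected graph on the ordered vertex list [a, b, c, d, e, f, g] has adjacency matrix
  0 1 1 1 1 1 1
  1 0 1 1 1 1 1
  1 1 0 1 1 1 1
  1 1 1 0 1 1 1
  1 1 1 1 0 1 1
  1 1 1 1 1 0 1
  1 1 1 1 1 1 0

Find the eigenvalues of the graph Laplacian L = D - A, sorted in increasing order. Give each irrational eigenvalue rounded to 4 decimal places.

Each diagonal entry of L is the vertex degree and each off-diagonal entry is -1 where an edge is present, 0 otherwise; in the order [a, b, c, d, e, f, g] the diagonal is [6, 6, 6, 6, 6, 6, 6]. L is symmetric positive semidefinite, so every eigenvalue is real and nonnegative. The single zero eigenvalue shows the graph is connected. The eigenvalues sum to 42, which equals trace(L) = 2|E|. By the matrix-tree theorem the graph has (1/7) * product of the nonzero eigenvalues = 16807 spanning trees.

[0, 7, 7, 7, 7, 7, 7]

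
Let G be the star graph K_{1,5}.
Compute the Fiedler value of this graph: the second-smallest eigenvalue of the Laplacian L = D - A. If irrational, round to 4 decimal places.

The graph has 6 vertices and degree multiset [5, 1, 1, 1, 1, 1]; D is the diagonal matrix of degrees and L = D - A. Computing the eigenvalues of L and sorting gives [0, 1, 1, 1, 1, 6]. The Fiedler value lambda_2 = 1 is strictly positive, so the graph is connected. There is one zero in the spectrum, matching the 1 component. The largest eigenvalue, 6, is at most the vertex count 6.

1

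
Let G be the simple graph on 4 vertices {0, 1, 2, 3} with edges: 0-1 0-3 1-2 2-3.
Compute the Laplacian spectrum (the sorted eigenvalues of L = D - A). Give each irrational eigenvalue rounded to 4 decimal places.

[0, 2, 2, 4]

Each diagonal entry of L is the vertex degree and each off-diagonal entry is -1 where an edge is present, 0 otherwise; in the order [0, 1, 2, 3] the diagonal is [2, 2, 2, 2]. L is symmetric positive semidefinite, so every eigenvalue is real and nonnegative. The single zero eigenvalue shows the graph is connected. By the matrix-tree theorem the graph has (1/4) * product of the nonzero eigenvalues = 4 spanning trees. There is one zero in the spectrum, matching the 1 component.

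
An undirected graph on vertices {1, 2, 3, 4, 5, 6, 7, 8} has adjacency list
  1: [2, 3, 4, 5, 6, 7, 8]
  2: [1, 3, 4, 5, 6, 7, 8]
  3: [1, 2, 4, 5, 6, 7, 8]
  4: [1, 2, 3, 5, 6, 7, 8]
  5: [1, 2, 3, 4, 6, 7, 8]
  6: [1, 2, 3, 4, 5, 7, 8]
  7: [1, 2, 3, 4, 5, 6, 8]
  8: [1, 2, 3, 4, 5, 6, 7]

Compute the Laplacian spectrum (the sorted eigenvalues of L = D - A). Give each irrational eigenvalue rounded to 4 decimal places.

Each diagonal entry of L is the vertex degree and each off-diagonal entry is -1 where an edge is present, 0 otherwise; in the order [1, 2, 3, 4, 5, 6, 7, 8] the diagonal is [7, 7, 7, 7, 7, 7, 7, 7]. L is symmetric positive semidefinite, so every eigenvalue is real and nonnegative. The single zero eigenvalue shows the graph is connected. The largest eigenvalue, 8, is at most the vertex count 8. By the matrix-tree theorem the graph has (1/8) * product of the nonzero eigenvalues = 262144 spanning trees.

[0, 8, 8, 8, 8, 8, 8, 8]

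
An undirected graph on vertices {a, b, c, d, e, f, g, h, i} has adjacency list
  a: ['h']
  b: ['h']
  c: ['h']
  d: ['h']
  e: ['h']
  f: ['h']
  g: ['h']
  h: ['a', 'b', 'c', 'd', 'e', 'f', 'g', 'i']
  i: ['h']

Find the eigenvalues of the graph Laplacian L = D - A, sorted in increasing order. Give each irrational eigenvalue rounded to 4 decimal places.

Reading degrees in the order [a, b, c, d, e, f, g, h, i] gives [1, 1, 1, 1, 1, 1, 1, 8, 1]; set D = diag(1, 1, 1, 1, 1, 1, 1, 8, 1) and form L = D - A. The multiplicity of 0 as a Laplacian eigenvalue equals the number of connected components. The single zero eigenvalue shows the graph is connected. The largest eigenvalue, 9, is at most the vertex count 9.

[0, 1, 1, 1, 1, 1, 1, 1, 9]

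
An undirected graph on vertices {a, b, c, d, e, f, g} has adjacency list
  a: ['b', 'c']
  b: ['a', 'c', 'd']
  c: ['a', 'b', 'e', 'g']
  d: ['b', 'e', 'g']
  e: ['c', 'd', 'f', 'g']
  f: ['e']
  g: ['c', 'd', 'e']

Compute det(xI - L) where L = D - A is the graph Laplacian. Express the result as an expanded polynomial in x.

Reading degrees in the order [a, b, c, d, e, f, g] gives [2, 3, 4, 3, 4, 1, 3]; set D = diag(2, 3, 4, 3, 4, 1, 3) and form L = D - A. Computing det(xI - L) by cofactor expansion (or equivalently via sum-over-permutations) gives x^7 - 20x^6 + 158x^5 - 624x^4 + 1278x^3 - 1256x^2 + 448x. The constant term is 0 because L is singular (the all-ones vector lies in its kernel). There is one zero in the spectrum, matching the 1 component.

x^7 - 20x^6 + 158x^5 - 624x^4 + 1278x^3 - 1256x^2 + 448x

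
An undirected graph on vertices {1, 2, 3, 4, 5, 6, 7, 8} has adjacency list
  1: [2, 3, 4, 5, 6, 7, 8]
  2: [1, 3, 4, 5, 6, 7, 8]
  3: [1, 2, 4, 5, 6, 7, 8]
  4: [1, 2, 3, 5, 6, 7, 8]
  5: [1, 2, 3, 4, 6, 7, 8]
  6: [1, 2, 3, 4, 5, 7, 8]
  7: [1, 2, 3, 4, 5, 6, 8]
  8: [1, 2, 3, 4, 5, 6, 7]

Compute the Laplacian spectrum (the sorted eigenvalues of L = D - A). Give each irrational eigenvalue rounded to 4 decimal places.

With the vertex order [1, 2, 3, 4, 5, 6, 7, 8], the degrees are [7, 7, 7, 7, 7, 7, 7, 7], giving D = diag(7, 7, 7, 7, 7, 7, 7, 7) and L = D - A. L is symmetric positive semidefinite, so every eigenvalue is real and nonnegative.

[0, 8, 8, 8, 8, 8, 8, 8]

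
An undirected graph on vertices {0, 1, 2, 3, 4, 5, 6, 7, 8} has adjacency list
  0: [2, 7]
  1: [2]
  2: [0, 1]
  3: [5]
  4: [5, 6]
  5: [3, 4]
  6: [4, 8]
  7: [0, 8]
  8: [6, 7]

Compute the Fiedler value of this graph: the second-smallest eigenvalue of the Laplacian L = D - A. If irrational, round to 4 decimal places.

0.1206

Reading degrees in the order [0, 1, 2, 3, 4, 5, 6, 7, 8] gives [2, 1, 2, 1, 2, 2, 2, 2, 2]; set D = diag(2, 1, 2, 1, 2, 2, 2, 2, 2) and form L = D - A. The sorted Laplacian eigenvalues are [0, 0.1206, 0.4679, 1, 1.6527, 2.3473, 3, 3.5321, 3.8794]; the algebraic connectivity is the second entry, 0.1206. There is one zero in the spectrum, matching the 1 component.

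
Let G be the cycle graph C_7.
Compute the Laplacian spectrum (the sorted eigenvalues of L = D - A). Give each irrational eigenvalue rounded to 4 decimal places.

The graph has 7 vertices and degree multiset [2, 2, 2, 2, 2, 2, 2]; D is the diagonal matrix of degrees and L = D - A. Diagonalising L (or applying a numerical eigensolver to the 7x7 matrix) gives the spectrum above. The single zero eigenvalue shows the graph is connected. There is one zero in the spectrum, matching the 1 component. The eigenvalues sum to 14, which equals trace(L) = 2|E|.

[0, 0.7530, 0.7530, 2.4450, 2.4450, 3.8019, 3.8019]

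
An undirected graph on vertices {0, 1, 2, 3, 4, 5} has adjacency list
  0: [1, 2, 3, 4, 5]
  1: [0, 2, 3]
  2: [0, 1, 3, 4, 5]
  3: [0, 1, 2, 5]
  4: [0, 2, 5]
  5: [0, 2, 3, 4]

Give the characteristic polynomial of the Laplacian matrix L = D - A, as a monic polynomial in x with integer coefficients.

x^6 - 24x^5 + 226x^4 - 1040x^3 + 2328x^2 - 2016x

With the vertex order [0, 1, 2, 3, 4, 5], the degrees are [5, 3, 5, 4, 3, 4], giving D = diag(5, 3, 5, 4, 3, 4) and L = D - A. L has integer entries, so p(x) = det(xI - L) has integer coefficients. Expanding the determinant yields x^6 - 24x^5 + 226x^4 - 1040x^3 + 2328x^2 - 2016x. Since p(0) = det(-L) = 0, x divides p(x).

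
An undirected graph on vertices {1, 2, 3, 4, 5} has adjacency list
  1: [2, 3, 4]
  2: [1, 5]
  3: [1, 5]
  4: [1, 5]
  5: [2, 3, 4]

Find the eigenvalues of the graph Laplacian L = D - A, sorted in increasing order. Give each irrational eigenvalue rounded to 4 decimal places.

[0, 2, 2, 3, 5]

Each diagonal entry of L is the vertex degree and each off-diagonal entry is -1 where an edge is present, 0 otherwise; in the order [1, 2, 3, 4, 5] the diagonal is [3, 2, 2, 2, 3]. The multiplicity of 0 as a Laplacian eigenvalue equals the number of connected components. The single zero eigenvalue shows the graph is connected. The largest eigenvalue, 5, is at most the vertex count 5. There is one zero in the spectrum, matching the 1 component.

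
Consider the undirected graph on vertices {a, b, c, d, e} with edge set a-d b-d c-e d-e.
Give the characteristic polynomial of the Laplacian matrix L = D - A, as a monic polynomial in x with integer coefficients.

x^5 - 8x^4 + 20x^3 - 18x^2 + 5x

Reading degrees in the order [a, b, c, d, e] gives [1, 1, 1, 3, 2]; set D = diag(1, 1, 1, 3, 2) and form L = D - A. Computing det(xI - L) by cofactor expansion (or equivalently via sum-over-permutations) gives x^5 - 8x^4 + 20x^3 - 18x^2 + 5x. The coefficient of x^4 equals -trace(L) = -8, matching the sum of degrees.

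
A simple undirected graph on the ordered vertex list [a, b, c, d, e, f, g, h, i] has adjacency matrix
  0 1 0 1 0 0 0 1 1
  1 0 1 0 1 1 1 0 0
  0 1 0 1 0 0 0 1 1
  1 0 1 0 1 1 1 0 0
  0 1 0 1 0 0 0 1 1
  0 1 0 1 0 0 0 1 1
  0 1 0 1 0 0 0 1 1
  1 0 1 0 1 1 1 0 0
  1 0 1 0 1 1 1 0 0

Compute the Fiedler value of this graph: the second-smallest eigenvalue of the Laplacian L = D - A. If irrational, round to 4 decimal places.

Reading degrees in the order [a, b, c, d, e, f, g, h, i] gives [4, 5, 4, 5, 4, 4, 4, 5, 5]; set D = diag(4, 5, 4, 5, 4, 4, 4, 5, 5) and form L = D - A. The sorted Laplacian eigenvalues are [0, 4, 4, 4, 4, 5, 5, 5, 9]; the algebraic connectivity is the second entry, 4.

4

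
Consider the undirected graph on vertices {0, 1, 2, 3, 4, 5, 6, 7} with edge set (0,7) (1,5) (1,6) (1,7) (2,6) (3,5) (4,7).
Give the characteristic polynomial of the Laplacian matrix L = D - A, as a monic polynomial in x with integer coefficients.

Each diagonal entry of L is the vertex degree and each off-diagonal entry is -1 where an edge is present, 0 otherwise; in the order [0, 1, 2, 3, 4, 5, 6, 7] the diagonal is [1, 3, 1, 1, 1, 2, 2, 3]. Computing det(xI - L) by cofactor expansion (or equivalently via sum-over-permutations) gives x^8 - 14x^7 + 76x^6 - 204x^5 + 286x^4 - 204x^3 + 67x^2 - 8x. The constant term is 0 because L is singular (the all-ones vector lies in its kernel). There is one zero in the spectrum, matching the 1 component.

x^8 - 14x^7 + 76x^6 - 204x^5 + 286x^4 - 204x^3 + 67x^2 - 8x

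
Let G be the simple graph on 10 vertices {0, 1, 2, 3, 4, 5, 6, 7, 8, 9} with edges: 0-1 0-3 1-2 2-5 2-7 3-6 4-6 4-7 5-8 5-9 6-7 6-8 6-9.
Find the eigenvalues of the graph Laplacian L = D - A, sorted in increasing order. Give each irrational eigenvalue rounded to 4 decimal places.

Each diagonal entry of L is the vertex degree and each off-diagonal entry is -1 where an edge is present, 0 otherwise; in the order [0, 1, 2, 3, 4, 5, 6, 7, 8, 9] the diagonal is [2, 2, 3, 2, 2, 3, 5, 3, 2, 2]. Diagonalising L (or applying a numerical eigensolver to the 10x10 matrix) gives the spectrum above. The single zero eigenvalue shows the graph is connected. The eigenvalues sum to 26, which equals trace(L) = 2|E|.

[0, 0.6667, 1.1877, 1.3820, 2, 2.6701, 3.3523, 3.6180, 4.8854, 6.2379]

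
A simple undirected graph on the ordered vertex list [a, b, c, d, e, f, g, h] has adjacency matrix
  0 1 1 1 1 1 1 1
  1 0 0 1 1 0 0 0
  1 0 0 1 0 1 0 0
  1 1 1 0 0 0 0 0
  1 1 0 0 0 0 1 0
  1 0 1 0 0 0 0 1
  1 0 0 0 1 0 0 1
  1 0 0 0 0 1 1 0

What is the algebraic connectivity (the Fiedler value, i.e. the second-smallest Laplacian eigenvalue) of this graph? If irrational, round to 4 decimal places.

Each diagonal entry of L is the vertex degree and each off-diagonal entry is -1 where an edge is present, 0 otherwise; in the order [a, b, c, d, e, f, g, h] the diagonal is [7, 3, 3, 3, 3, 3, 3, 3]. The sorted Laplacian eigenvalues are [0, 1.7530, 1.7530, 3.4450, 3.4450, 4.8019, 4.8019, 8]; the algebraic connectivity is the second entry, 1.7530. The eigenvalues sum to 28, which equals trace(L) = 2|E|. There is one zero in the spectrum, matching the 1 component.

1.7530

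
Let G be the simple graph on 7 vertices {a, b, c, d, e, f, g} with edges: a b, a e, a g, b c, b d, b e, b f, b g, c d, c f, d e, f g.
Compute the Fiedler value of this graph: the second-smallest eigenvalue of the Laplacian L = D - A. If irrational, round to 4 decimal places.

Reading degrees in the order [a, b, c, d, e, f, g] gives [3, 6, 3, 3, 3, 3, 3]; set D = diag(3, 6, 3, 3, 3, 3, 3) and form L = D - A. Computing the eigenvalues of L and sorting gives [0, 2, 2, 4, 4, 5, 7]. The Fiedler value lambda_2 = 2 is strictly positive, so the graph is connected. By the matrix-tree theorem the graph has (1/7) * product of the nonzero eigenvalues = 320 spanning trees.

2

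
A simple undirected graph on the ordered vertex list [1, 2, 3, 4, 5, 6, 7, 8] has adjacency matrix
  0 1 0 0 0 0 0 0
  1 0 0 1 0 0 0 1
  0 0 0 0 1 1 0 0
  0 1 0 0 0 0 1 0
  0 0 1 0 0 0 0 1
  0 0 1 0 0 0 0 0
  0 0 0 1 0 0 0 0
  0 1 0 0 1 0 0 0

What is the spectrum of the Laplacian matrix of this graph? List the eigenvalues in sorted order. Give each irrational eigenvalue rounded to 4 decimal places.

[0, 0.1864, 0.5858, 1, 2, 2.4707, 3.4142, 4.3429]

Reading degrees in the order [1, 2, 3, 4, 5, 6, 7, 8] gives [1, 3, 2, 2, 2, 1, 1, 2]; set D = diag(1, 3, 2, 2, 2, 1, 1, 2) and form L = D - A. Since every row of L sums to 0, the all-ones vector is in the kernel and 0 is an eigenvalue. The single zero eigenvalue shows the graph is connected. The eigenvalues sum to 14, which equals trace(L) = 2|E|. There is one zero in the spectrum, matching the 1 component.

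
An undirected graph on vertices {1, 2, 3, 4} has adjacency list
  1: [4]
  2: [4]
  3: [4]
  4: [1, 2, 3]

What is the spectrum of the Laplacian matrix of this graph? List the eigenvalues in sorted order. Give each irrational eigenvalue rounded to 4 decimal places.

Each diagonal entry of L is the vertex degree and each off-diagonal entry is -1 where an edge is present, 0 otherwise; in the order [1, 2, 3, 4] the diagonal is [1, 1, 1, 3]. Diagonalising L (or applying a numerical eigensolver to the 4x4 matrix) gives the spectrum above. The single zero eigenvalue shows the graph is connected. The largest eigenvalue, 4, is at most the vertex count 4.

[0, 1, 1, 4]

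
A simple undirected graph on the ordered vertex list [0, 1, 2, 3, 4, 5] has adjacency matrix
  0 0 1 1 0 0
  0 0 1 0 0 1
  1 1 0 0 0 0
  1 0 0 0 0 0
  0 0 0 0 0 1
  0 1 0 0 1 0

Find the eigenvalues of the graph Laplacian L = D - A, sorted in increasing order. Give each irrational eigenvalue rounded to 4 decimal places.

[0, 0.2679, 1, 2, 3, 3.7321]

Each diagonal entry of L is the vertex degree and each off-diagonal entry is -1 where an edge is present, 0 otherwise; in the order [0, 1, 2, 3, 4, 5] the diagonal is [2, 2, 2, 1, 1, 2]. Diagonalising L (or applying a numerical eigensolver to the 6x6 matrix) gives the spectrum above. The single zero eigenvalue shows the graph is connected. By the matrix-tree theorem the graph has (1/6) * product of the nonzero eigenvalues = 1 spanning tree.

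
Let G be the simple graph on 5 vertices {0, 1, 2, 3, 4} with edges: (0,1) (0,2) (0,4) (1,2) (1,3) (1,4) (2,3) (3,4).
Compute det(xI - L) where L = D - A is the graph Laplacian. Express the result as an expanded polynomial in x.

Reading degrees in the order [0, 1, 2, 3, 4] gives [3, 4, 3, 3, 3]; set D = diag(3, 4, 3, 3, 3) and form L = D - A. Computing det(xI - L) by cofactor expansion (or equivalently via sum-over-permutations) gives x^5 - 16x^4 + 94x^3 - 240x^2 + 225x. The coefficient of x^4 equals -trace(L) = -16, matching the sum of degrees. By the matrix-tree theorem the graph has (1/5) * product of the nonzero eigenvalues = 45 spanning trees.

x^5 - 16x^4 + 94x^3 - 240x^2 + 225x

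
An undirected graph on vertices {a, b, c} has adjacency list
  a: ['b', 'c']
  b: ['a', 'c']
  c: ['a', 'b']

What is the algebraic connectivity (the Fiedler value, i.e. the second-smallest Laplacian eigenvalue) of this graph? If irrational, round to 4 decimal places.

With the vertex order [a, b, c], the degrees are [2, 2, 2], giving D = diag(2, 2, 2) and L = D - A. The smallest Laplacian eigenvalue is always 0. The next one, lambda_2 = 3, measures how hard the graph is to disconnect: larger values mean better connectivity. There is one zero in the spectrum, matching the 1 component. The eigenvalues sum to 6, which equals trace(L) = 2|E|.

3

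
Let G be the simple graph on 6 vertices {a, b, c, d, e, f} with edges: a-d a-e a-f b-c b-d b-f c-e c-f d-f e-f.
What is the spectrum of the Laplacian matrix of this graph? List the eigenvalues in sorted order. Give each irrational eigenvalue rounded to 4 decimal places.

[0, 2.3820, 2.3820, 4.6180, 4.6180, 6]

With the vertex order [a, b, c, d, e, f], the degrees are [3, 3, 3, 3, 3, 5], giving D = diag(3, 3, 3, 3, 3, 5) and L = D - A. Diagonalising L (or applying a numerical eigensolver to the 6x6 matrix) gives the spectrum above. The single zero eigenvalue shows the graph is connected. There is one zero in the spectrum, matching the 1 component. The largest eigenvalue, 6, is at most the vertex count 6.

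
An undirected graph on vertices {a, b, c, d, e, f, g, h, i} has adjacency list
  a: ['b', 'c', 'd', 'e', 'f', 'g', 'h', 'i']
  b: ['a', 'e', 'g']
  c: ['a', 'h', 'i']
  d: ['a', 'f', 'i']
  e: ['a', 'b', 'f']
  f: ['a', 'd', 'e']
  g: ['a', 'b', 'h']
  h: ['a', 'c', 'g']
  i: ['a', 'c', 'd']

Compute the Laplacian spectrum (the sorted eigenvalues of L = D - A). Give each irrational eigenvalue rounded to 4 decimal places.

With the vertex order [a, b, c, d, e, f, g, h, i], the degrees are [8, 3, 3, 3, 3, 3, 3, 3, 3], giving D = diag(8, 3, 3, 3, 3, 3, 3, 3, 3) and L = D - A. The multiplicity of 0 as a Laplacian eigenvalue equals the number of connected components. The single zero eigenvalue shows the graph is connected. The largest eigenvalue, 9, is at most the vertex count 9. The eigenvalues sum to 32, which equals trace(L) = 2|E|.

[0, 1.5858, 1.5858, 3, 3, 4.4142, 4.4142, 5, 9]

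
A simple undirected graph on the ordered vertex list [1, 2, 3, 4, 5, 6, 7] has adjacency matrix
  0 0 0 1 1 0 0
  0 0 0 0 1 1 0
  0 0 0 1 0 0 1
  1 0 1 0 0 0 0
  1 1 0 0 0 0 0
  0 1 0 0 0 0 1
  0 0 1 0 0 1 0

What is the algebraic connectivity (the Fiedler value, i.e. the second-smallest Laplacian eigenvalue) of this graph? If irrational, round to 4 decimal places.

0.7530

Each diagonal entry of L is the vertex degree and each off-diagonal entry is -1 where an edge is present, 0 otherwise; in the order [1, 2, 3, 4, 5, 6, 7] the diagonal is [2, 2, 2, 2, 2, 2, 2]. The smallest Laplacian eigenvalue is always 0. The next one, lambda_2 = 0.7530, measures how hard the graph is to disconnect: larger values mean better connectivity. The largest eigenvalue, 3.8019, is at most the vertex count 7.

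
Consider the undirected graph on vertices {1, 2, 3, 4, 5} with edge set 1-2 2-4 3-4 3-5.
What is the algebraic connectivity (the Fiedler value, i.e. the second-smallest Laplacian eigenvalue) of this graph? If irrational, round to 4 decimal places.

0.3820

Reading degrees in the order [1, 2, 3, 4, 5] gives [1, 2, 2, 2, 1]; set D = diag(1, 2, 2, 2, 1) and form L = D - A. The smallest Laplacian eigenvalue is always 0. The next one, lambda_2 = 0.3820, measures how hard the graph is to disconnect: larger values mean better connectivity. By the matrix-tree theorem the graph has (1/5) * product of the nonzero eigenvalues = 1 spanning tree. The largest eigenvalue, 3.6180, is at most the vertex count 5.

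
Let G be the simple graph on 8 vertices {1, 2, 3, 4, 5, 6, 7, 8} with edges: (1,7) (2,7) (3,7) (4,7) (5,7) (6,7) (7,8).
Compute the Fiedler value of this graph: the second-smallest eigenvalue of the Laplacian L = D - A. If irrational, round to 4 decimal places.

1

Reading degrees in the order [1, 2, 3, 4, 5, 6, 7, 8] gives [1, 1, 1, 1, 1, 1, 7, 1]; set D = diag(1, 1, 1, 1, 1, 1, 7, 1) and form L = D - A. The smallest Laplacian eigenvalue is always 0. The next one, lambda_2 = 1, measures how hard the graph is to disconnect: larger values mean better connectivity. By the matrix-tree theorem the graph has (1/8) * product of the nonzero eigenvalues = 1 spanning tree.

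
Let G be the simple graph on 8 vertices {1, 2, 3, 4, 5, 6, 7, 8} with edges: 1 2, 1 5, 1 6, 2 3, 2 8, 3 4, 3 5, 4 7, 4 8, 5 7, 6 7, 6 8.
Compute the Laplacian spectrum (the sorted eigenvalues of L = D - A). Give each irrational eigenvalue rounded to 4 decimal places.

With the vertex order [1, 2, 3, 4, 5, 6, 7, 8], the degrees are [3, 3, 3, 3, 3, 3, 3, 3], giving D = diag(3, 3, 3, 3, 3, 3, 3, 3) and L = D - A. Diagonalising L (or applying a numerical eigensolver to the 8x8 matrix) gives the spectrum above. The single zero eigenvalue shows the graph is connected.

[0, 2, 2, 2, 4, 4, 4, 6]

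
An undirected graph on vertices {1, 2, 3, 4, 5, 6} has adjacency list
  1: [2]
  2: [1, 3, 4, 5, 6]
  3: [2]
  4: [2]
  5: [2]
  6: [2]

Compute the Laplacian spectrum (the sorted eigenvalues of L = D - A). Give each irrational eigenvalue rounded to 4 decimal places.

[0, 1, 1, 1, 1, 6]

Each diagonal entry of L is the vertex degree and each off-diagonal entry is -1 where an edge is present, 0 otherwise; in the order [1, 2, 3, 4, 5, 6] the diagonal is [1, 5, 1, 1, 1, 1]. Since every row of L sums to 0, the all-ones vector is in the kernel and 0 is an eigenvalue. The single zero eigenvalue shows the graph is connected. By the matrix-tree theorem the graph has (1/6) * product of the nonzero eigenvalues = 1 spanning tree.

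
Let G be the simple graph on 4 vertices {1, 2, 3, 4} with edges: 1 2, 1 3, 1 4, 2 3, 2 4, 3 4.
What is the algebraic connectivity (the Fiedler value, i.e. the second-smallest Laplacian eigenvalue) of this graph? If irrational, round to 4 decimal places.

4

Each diagonal entry of L is the vertex degree and each off-diagonal entry is -1 where an edge is present, 0 otherwise; in the order [1, 2, 3, 4] the diagonal is [3, 3, 3, 3]. The smallest Laplacian eigenvalue is always 0. The next one, lambda_2 = 4, measures how hard the graph is to disconnect: larger values mean better connectivity.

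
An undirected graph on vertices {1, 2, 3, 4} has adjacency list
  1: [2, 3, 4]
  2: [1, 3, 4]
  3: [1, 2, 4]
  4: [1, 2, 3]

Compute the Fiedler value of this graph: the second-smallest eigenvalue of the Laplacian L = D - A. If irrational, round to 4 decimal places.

4

Each diagonal entry of L is the vertex degree and each off-diagonal entry is -1 where an edge is present, 0 otherwise; in the order [1, 2, 3, 4] the diagonal is [3, 3, 3, 3]. Computing the eigenvalues of L and sorting gives [0, 4, 4, 4]. The Fiedler value lambda_2 = 4 is strictly positive, so the graph is connected. There is one zero in the spectrum, matching the 1 component.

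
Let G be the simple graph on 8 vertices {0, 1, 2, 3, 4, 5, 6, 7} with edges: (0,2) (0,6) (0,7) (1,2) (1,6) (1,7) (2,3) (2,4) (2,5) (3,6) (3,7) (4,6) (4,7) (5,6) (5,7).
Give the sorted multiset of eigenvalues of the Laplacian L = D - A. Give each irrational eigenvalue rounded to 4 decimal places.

With the vertex order [0, 1, 2, 3, 4, 5, 6, 7], the degrees are [3, 3, 5, 3, 3, 3, 5, 5], giving D = diag(3, 3, 5, 3, 3, 3, 5, 5) and L = D - A. Diagonalising L (or applying a numerical eigensolver to the 8x8 matrix) gives the spectrum above. The single zero eigenvalue shows the graph is connected. There is one zero in the spectrum, matching the 1 component. By the matrix-tree theorem the graph has (1/8) * product of the nonzero eigenvalues = 2025 spanning trees.

[0, 3, 3, 3, 3, 5, 5, 8]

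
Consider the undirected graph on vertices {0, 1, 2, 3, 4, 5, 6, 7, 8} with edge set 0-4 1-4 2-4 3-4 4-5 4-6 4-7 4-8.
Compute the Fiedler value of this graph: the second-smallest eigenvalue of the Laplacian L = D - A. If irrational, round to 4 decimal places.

Reading degrees in the order [0, 1, 2, 3, 4, 5, 6, 7, 8] gives [1, 1, 1, 1, 8, 1, 1, 1, 1]; set D = diag(1, 1, 1, 1, 8, 1, 1, 1, 1) and form L = D - A. The sorted Laplacian eigenvalues are [0, 1, 1, 1, 1, 1, 1, 1, 9]; the algebraic connectivity is the second entry, 1.

1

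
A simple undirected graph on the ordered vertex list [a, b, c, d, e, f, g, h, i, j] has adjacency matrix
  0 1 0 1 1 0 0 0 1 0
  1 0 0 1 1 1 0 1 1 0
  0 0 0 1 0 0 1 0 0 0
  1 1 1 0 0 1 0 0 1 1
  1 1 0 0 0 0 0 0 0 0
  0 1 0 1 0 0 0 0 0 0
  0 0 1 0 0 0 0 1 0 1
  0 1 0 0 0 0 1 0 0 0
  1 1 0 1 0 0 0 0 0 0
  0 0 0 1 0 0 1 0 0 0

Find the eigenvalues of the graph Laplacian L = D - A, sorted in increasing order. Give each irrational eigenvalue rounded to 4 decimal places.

Each diagonal entry of L is the vertex degree and each off-diagonal entry is -1 where an edge is present, 0 otherwise; in the order [a, b, c, d, e, f, g, h, i, j] the diagonal is [4, 6, 2, 6, 2, 2, 3, 2, 3, 2]. L is symmetric positive semidefinite, so every eigenvalue is real and nonnegative. The largest eigenvalue, 7.3854, is at most the vertex count 10. By the matrix-tree theorem the graph has (1/10) * product of the nonzero eigenvalues = 1340 spanning trees.

[0, 0.8747, 1.6872, 1.8415, 2, 2.4583, 4.1487, 4.8351, 6.7690, 7.3854]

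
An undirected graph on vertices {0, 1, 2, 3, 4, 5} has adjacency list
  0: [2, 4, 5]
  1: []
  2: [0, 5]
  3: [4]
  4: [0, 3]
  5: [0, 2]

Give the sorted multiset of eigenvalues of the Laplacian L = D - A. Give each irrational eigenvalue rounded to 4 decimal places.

Each diagonal entry of L is the vertex degree and each off-diagonal entry is -1 where an edge is present, 0 otherwise; in the order [0, 1, 2, 3, 4, 5] the diagonal is [3, 0, 2, 1, 2, 2]. Diagonalising L (or applying a numerical eigensolver to the 6x6 matrix) gives the spectrum above. The 2 zero eigenvalues correspond to the 2 connected components. There are 2 zeros in the spectrum, matching the 2 components. The eigenvalues sum to 10, which equals trace(L) = 2|E|.

[0, 0, 0.5188, 2.3111, 3, 4.1701]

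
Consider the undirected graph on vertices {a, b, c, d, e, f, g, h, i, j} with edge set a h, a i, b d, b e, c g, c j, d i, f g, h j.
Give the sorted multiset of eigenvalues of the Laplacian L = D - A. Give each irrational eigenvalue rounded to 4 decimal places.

Reading degrees in the order [a, b, c, d, e, f, g, h, i, j] gives [2, 2, 2, 2, 1, 1, 2, 2, 2, 2]; set D = diag(2, 2, 2, 2, 1, 1, 2, 2, 2, 2) and form L = D - A. Since every row of L sums to 0, the all-ones vector is in the kernel and 0 is an eigenvalue. By the matrix-tree theorem the graph has (1/10) * product of the nonzero eigenvalues = 1 spanning tree.

[0, 0.0979, 0.3820, 0.8244, 1.3820, 2, 2.6180, 3.1756, 3.6180, 3.9021]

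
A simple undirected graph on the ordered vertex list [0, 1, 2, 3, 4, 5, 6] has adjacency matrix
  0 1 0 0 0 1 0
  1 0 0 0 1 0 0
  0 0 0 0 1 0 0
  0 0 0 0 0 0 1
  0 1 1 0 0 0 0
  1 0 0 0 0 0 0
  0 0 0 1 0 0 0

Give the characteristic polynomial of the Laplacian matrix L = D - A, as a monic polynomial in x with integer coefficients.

Each diagonal entry of L is the vertex degree and each off-diagonal entry is -1 where an edge is present, 0 otherwise; in the order [0, 1, 2, 3, 4, 5, 6] the diagonal is [2, 2, 1, 1, 2, 1, 1]. Computing det(xI - L) by cofactor expansion (or equivalently via sum-over-permutations) gives x^7 - 10x^6 + 37x^5 - 62x^4 + 45x^3 - 10x^2. The constant term is 0 because L is singular (the all-ones vector lies in its kernel). There are 2 zeros in the spectrum, matching the 2 components.

x^7 - 10x^6 + 37x^5 - 62x^4 + 45x^3 - 10x^2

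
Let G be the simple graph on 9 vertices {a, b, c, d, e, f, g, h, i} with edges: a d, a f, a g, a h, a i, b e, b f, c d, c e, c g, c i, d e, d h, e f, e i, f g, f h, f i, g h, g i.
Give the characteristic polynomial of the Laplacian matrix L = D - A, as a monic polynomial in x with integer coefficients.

x^9 - 40x^8 + 686x^7 - 6574x^6 + 38403x^5 - 139590x^4 + 307093x^3 - 371898x^2 + 188415x

Reading degrees in the order [a, b, c, d, e, f, g, h, i] gives [5, 2, 4, 4, 5, 6, 5, 4, 5]; set D = diag(5, 2, 4, 4, 5, 6, 5, 4, 5) and form L = D - A. L has integer entries, so p(x) = det(xI - L) has integer coefficients. Expanding the determinant yields x^9 - 40x^8 + 686x^7 - 6574x^6 + 38403x^5 - 139590x^4 + 307093x^3 - 371898x^2 + 188415x. The coefficient of x^8 equals -trace(L) = -40, matching the sum of degrees.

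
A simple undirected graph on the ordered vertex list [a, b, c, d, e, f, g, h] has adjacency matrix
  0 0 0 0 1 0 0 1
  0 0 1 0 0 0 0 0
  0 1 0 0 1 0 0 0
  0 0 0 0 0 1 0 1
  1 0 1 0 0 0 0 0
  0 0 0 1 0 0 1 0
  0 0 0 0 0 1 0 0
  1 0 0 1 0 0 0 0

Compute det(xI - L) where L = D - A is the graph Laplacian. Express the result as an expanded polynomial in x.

x^8 - 14x^7 + 78x^6 - 220x^5 + 330x^4 - 252x^3 + 84x^2 - 8x

With the vertex order [a, b, c, d, e, f, g, h], the degrees are [2, 1, 2, 2, 2, 2, 1, 2], giving D = diag(2, 1, 2, 2, 2, 2, 1, 2) and L = D - A. L has integer entries, so p(x) = det(xI - L) has integer coefficients. Expanding the determinant yields x^8 - 14x^7 + 78x^6 - 220x^5 + 330x^4 - 252x^3 + 84x^2 - 8x. Since p(0) = det(-L) = 0, x divides p(x). By the matrix-tree theorem the graph has (1/8) * product of the nonzero eigenvalues = 1 spanning tree.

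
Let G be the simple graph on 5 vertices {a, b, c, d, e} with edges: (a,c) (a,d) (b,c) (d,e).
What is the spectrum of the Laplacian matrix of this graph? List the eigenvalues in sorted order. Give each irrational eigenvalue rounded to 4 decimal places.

With the vertex order [a, b, c, d, e], the degrees are [2, 1, 2, 2, 1], giving D = diag(2, 1, 2, 2, 1) and L = D - A. L is symmetric positive semidefinite, so every eigenvalue is real and nonnegative. The single zero eigenvalue shows the graph is connected. By the matrix-tree theorem the graph has (1/5) * product of the nonzero eigenvalues = 1 spanning tree.

[0, 0.3820, 1.3820, 2.6180, 3.6180]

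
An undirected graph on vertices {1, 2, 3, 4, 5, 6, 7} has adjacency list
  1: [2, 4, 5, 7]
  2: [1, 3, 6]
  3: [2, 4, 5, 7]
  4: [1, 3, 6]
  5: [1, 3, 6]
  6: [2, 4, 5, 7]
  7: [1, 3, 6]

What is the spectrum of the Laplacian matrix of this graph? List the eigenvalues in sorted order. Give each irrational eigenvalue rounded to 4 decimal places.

[0, 3, 3, 3, 4, 4, 7]

With the vertex order [1, 2, 3, 4, 5, 6, 7], the degrees are [4, 3, 4, 3, 3, 4, 3], giving D = diag(4, 3, 4, 3, 3, 4, 3) and L = D - A. Diagonalising L (or applying a numerical eigensolver to the 7x7 matrix) gives the spectrum above. The single zero eigenvalue shows the graph is connected. By the matrix-tree theorem the graph has (1/7) * product of the nonzero eigenvalues = 432 spanning trees.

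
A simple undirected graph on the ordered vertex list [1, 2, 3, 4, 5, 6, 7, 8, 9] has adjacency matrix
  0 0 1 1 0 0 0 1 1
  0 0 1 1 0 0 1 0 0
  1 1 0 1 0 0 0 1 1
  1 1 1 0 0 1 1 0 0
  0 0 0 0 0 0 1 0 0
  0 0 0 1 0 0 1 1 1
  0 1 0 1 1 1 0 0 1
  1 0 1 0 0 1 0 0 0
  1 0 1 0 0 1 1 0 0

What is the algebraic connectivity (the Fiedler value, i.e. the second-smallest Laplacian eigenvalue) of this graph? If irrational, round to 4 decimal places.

With the vertex order [1, 2, 3, 4, 5, 6, 7, 8, 9], the degrees are [4, 3, 5, 5, 1, 4, 5, 3, 4], giving D = diag(4, 3, 5, 5, 1, 4, 5, 3, 4) and L = D - A. Computing the eigenvalues of L and sorting gives [0, 0.8685, 2.3658, 3.2150, 3.6320, 4.7711, 5.7739, 6.1427, 7.2310]. The Fiedler value lambda_2 = 0.8685 is strictly positive, so the graph is connected. The largest eigenvalue, 7.2310, is at most the vertex count 9.

0.8685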